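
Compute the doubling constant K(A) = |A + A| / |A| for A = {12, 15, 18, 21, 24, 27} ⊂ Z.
K = |A + A| / |A| = 11/6

Enumerate A + A = {a + b : a, b ∈ A}. With |A| = 6, there are |A|^2 = 36 ordered sum pairs; collecting distinct values, A + A = {24, 27, 30, 33, 36, 39, 42, 45, 48, 51, 54}, so |A + A| = 11. Thus K = 11/6. Here |A + A| = 2|A| − 1 = 11, the minimum possible — so K = 11/6 is minimal, which holds iff A is an arithmetic progression.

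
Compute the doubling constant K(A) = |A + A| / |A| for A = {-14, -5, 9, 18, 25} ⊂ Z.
K = |A + A| / |A| = 14/5

Enumerate A + A = {a + b : a, b ∈ A}. With |A| = 5, there are |A|^2 = 25 ordered sum pairs; collecting distinct values, A + A = {-28, -19, -10, -5, 4, 11, 13, 18, 20, 27, 34, 36, 43, 50}, so |A + A| = 14. Thus K = 14/5. For comparison, the minimum possible |A + A| over all 5-element sets is 2·5 − 1 = 9 (so min K = 9/5), attained only by arithmetic progressions.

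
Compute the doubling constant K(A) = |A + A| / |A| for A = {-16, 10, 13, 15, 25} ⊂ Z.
K = |A + A| / |A| = 15/5 = 3

Enumerate A + A = {a + b : a, b ∈ A}. With |A| = 5, there are |A|^2 = 25 ordered sum pairs; collecting distinct values, A + A = {-32, -6, -3, -1, 9, 20, 23, 25, 26, 28, 30, 35, 38, 40, 50}, so |A + A| = 15. Thus K = 15/5 = 3. For comparison, the minimum possible |A + A| over all 5-element sets is 2·5 − 1 = 9 (so min K = 9/5), attained only by arithmetic progressions.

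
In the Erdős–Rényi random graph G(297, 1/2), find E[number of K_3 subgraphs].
E[# K_3] = C(297, 3) · (1/2)^C(3, 2) = 4322340 / 2^3 = 1080585/2 = 540292.5

For each 3-subset S of vertices (there are C(297, 3) = 4322340 such S), let X_S = 1 if S induces a K_3 (all C(3, 2) = 3 edges present). Then P(X_S = 1) = (1/2)^3 = 1/8. By linearity of expectation, E[# K_3] = C(297, 3) · (1/2)^3 = 4322340 / 8 = 1080585/2 = 540292.5.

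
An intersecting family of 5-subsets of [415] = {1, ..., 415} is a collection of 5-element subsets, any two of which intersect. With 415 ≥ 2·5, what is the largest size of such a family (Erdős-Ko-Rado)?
max |F| = C(414, 4) = 1206363501

The Erdős-Ko-Rado theorem states: for n ≥ 2k, an intersecting family of k-subsets of an n-element set has size at most C(n − 1, k − 1), with equality for 'star' families {A ⊆ [n] : |A| = k, i ∈ A} (fix an element i). For n = 415, k = 5: C(414, 4) = 1206363501.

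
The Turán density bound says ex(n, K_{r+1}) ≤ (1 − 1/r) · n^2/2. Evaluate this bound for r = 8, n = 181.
Turán density bound = (7/8) · 181^2/2 = 229327/16 ≈ 14332.9375

Turán's theorem: ex(n, K_{r+1}) is achieved by the complete r-partite Turán graph T(n, r) with parts as balanced as possible, and is at most (1 − 1/r) · n^2/2. For r = 8, n = 181: the density bound is (7/8) · 32761/2 = 229327/16 ≈ 14332.9375. The integer-valued extremum is e(T(181, 8)) = 14332, which is strictly less than the density bound 229327/16 since 8 ∤ 181 (the parts of T(181, 8) cannot all be equal).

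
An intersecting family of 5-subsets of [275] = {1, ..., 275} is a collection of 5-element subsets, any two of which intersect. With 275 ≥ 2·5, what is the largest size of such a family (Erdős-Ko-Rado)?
max |F| = C(274, 4) = 229741876

Erdős-Ko-Rado (1961): when n ≥ 2k, max |F| = C(n−1, k−1). The bound is attained by the star {A : i ∈ A} for any fixed i ∈ [n]. Here C(275−1, 5−1) = C(274, 4) = 229741876.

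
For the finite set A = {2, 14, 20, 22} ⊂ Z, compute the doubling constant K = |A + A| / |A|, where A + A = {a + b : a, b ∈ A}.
K = |A + A| / |A| = 10/4 = 5/2

Enumerate A + A = {a + b : a, b ∈ A}. With |A| = 4, there are |A|^2 = 16 ordered sum pairs; collecting distinct values, A + A = {4, 16, 22, 24, 28, 34, 36, 40, 42, 44}, so |A + A| = 10. Thus K = 10/4 = 5/2. For comparison, the minimum possible |A + A| over all 4-element sets is 2·4 − 1 = 7 (so min K = 7/4), attained only by arithmetic progressions.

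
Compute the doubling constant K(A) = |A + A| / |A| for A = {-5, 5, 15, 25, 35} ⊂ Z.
K = |A + A| / |A| = 9/5

Enumerate A + A = {a + b : a, b ∈ A}. With |A| = 5, there are |A|^2 = 25 ordered sum pairs; collecting distinct values, A + A = {-10, 0, 10, 20, 30, 40, 50, 60, 70}, so |A + A| = 9. Thus K = 9/5. Here |A + A| = 2|A| − 1 = 9, the minimum possible — so K = 9/5 is minimal, which holds iff A is an arithmetic progression.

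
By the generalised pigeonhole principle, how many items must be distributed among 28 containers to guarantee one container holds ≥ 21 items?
n = (21 − 1)·28 + 1 = 561

By the generalised pigeonhole principle, to guarantee some box contains ≥ r objects we need more than (r − 1) · k objects total. Threshold: n = (r − 1) · k + 1. With r = 21 and k = 28: n = 20 · 28 + 1 = 560 + 1 = 561. For n = 560 = 20 · 28, we can put exactly 20 objects in every box, avoiding 21 in any single one — so 561 is tight.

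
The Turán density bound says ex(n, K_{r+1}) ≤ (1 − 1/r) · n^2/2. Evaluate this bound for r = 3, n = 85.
Turán density bound = (2/3) · 85^2/2 = 7225/3 ≈ 2408.3333

Turán's theorem: ex(n, K_{r+1}) is achieved by the complete r-partite Turán graph T(n, r) with parts as balanced as possible, and is at most (1 − 1/r) · n^2/2. For r = 3, n = 85: the density bound is (2/3) · 7225/2 = 7225/3 ≈ 2408.3333. The integer-valued extremum is e(T(85, 3)) = 2408, which is strictly less than the density bound 7225/3 since 3 ∤ 85 (the parts of T(85, 3) cannot all be equal).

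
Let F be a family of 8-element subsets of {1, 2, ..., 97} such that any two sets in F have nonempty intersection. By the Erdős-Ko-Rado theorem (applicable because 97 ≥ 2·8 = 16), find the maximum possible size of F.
max |F| = C(96, 7) = 11919192480

The Erdős-Ko-Rado theorem states: for n ≥ 2k, an intersecting family of k-subsets of an n-element set has size at most C(n − 1, k − 1), with equality for 'star' families {A ⊆ [n] : |A| = k, i ∈ A} (fix an element i). For n = 97, k = 8: C(96, 7) = 11919192480.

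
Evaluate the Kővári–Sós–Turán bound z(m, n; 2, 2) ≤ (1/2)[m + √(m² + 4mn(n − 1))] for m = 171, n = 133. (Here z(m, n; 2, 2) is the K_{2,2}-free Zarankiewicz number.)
z(171, 133; 2, 2) ≤ (1/2)[171 + √(171² + 4·171·133·132)] = (1/2)[171 + √12037545] = 1820.2583

Kővári–Sós–Turán: let r_1, ..., r_171 be the row sums and z = Σ r_i the total number of 1s. Each pair of columns can share at most one row with both entries 1 (else a 2×2 all-ones block appears), so Σ_i C(r_i, 2) ≤ C(133, 2) = 8778. By convexity Σ_i C(r_i, 2) ≥ 171·C(z/171, 2) = z(z − 171)/(2·171), giving z² − 171z − 171·133·132 ≤ 0 and hence z ≤ (1/2)[171 + √(29241 + 4·3002076)] = (1/2)[171 + √12037545] ≈ (1/2)(171 + 3469.5165) = 1820.2583.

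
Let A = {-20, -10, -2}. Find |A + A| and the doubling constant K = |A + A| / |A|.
K = |A + A| / |A| = 6/3 = 2

Enumerate A + A = {a + b : a, b ∈ A}. With |A| = 3, there are |A|^2 = 9 ordered sum pairs; collecting distinct values, A + A = {-40, -30, -22, -20, -12, -4}, so |A + A| = 6. Thus K = 6/3 = 2. For comparison, the minimum possible |A + A| over all 3-element sets is 2·3 − 1 = 5 (so min K = 5/3), attained only by arithmetic progressions.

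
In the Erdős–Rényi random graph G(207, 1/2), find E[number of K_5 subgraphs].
E[# K_5] = C(207, 5) · (1/2)^C(5, 2) = 3016729611 / 2^10 ≈ 2946025.010742

For each 5-subset S of vertices (there are C(207, 5) = 3016729611 such S), let X_S = 1 if S induces a K_5 (all C(5, 2) = 10 edges present). Then P(X_S = 1) = (1/2)^10 = 1/1024. By linearity of expectation, E[# K_5] = C(207, 5) · (1/2)^10 = 3016729611 / 1024 ≈ 2946025.010742.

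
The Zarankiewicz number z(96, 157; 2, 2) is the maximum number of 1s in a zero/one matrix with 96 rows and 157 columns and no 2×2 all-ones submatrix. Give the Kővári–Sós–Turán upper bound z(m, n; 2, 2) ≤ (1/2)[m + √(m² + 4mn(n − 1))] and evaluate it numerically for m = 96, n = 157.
z(96, 157; 2, 2) ≤ (1/2)[96 + √(96² + 4·96·157·156)] = (1/2)[96 + √9414144] = 1582.1239

Kővári–Sós–Turán: let r_1, ..., r_96 be the row sums and z = Σ r_i the total number of 1s. Each pair of columns can share at most one row with both entries 1 (else a 2×2 all-ones block appears), so Σ_i C(r_i, 2) ≤ C(157, 2) = 12246. By convexity Σ_i C(r_i, 2) ≥ 96·C(z/96, 2) = z(z − 96)/(2·96), giving z² − 96z − 96·157·156 ≤ 0 and hence z ≤ (1/2)[96 + √(9216 + 4·2351232)] = (1/2)[96 + √9414144] ≈ (1/2)(96 + 3068.2477) = 1582.1239.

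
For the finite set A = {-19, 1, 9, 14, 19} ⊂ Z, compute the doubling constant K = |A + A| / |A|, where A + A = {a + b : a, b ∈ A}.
K = |A + A| / |A| = 14/5

Enumerate A + A = {a + b : a, b ∈ A}. With |A| = 5, there are |A|^2 = 25 ordered sum pairs; collecting distinct values, A + A = {-38, -18, -10, -5, 0, 2, 10, 15, 18, 20, 23, 28, 33, 38}, so |A + A| = 14. Thus K = 14/5. For comparison, the minimum possible |A + A| over all 5-element sets is 2·5 − 1 = 9 (so min K = 9/5), attained only by arithmetic progressions.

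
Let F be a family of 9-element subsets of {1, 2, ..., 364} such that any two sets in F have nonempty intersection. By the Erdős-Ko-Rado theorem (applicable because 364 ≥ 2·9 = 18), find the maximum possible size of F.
max |F| = C(363, 8) = 6918310730493657

The Erdős-Ko-Rado theorem states: for n ≥ 2k, an intersecting family of k-subsets of an n-element set has size at most C(n − 1, k − 1), with equality for 'star' families {A ⊆ [n] : |A| = k, i ∈ A} (fix an element i). For n = 364, k = 9: C(363, 8) = 6918310730493657.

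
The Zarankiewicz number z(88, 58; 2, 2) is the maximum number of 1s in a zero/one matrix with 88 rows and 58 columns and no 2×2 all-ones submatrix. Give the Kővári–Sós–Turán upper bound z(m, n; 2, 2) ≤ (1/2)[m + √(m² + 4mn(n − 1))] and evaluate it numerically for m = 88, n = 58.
z(88, 58; 2, 2) ≤ (1/2)[88 + √(88² + 4·88·58·57)] = (1/2)[88 + √1171456] = 585.1691

Kővári–Sós–Turán: let r_1, ..., r_88 be the row sums and z = Σ r_i the total number of 1s. Each pair of columns can share at most one row with both entries 1 (else a 2×2 all-ones block appears), so Σ_i C(r_i, 2) ≤ C(58, 2) = 1653. By convexity Σ_i C(r_i, 2) ≥ 88·C(z/88, 2) = z(z − 88)/(2·88), giving z² − 88z − 88·58·57 ≤ 0 and hence z ≤ (1/2)[88 + √(7744 + 4·290928)] = (1/2)[88 + √1171456] ≈ (1/2)(88 + 1082.3382) = 585.1691.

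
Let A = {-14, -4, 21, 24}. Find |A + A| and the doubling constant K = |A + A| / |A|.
K = |A + A| / |A| = 10/4 = 5/2

Enumerate A + A = {a + b : a, b ∈ A}. With |A| = 4, there are |A|^2 = 16 ordered sum pairs; collecting distinct values, A + A = {-28, -18, -8, 7, 10, 17, 20, 42, 45, 48}, so |A + A| = 10. Thus K = 10/4 = 5/2. For comparison, the minimum possible |A + A| over all 4-element sets is 2·4 − 1 = 7 (so min K = 7/4), attained only by arithmetic progressions.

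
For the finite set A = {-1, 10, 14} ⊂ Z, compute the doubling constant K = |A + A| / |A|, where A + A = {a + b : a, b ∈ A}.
K = |A + A| / |A| = 6/3 = 2

Enumerate A + A = {a + b : a, b ∈ A}. With |A| = 3, there are |A|^2 = 9 ordered sum pairs; collecting distinct values, A + A = {-2, 9, 13, 20, 24, 28}, so |A + A| = 6. Thus K = 6/3 = 2. For comparison, the minimum possible |A + A| over all 3-element sets is 2·3 − 1 = 5 (so min K = 5/3), attained only by arithmetic progressions.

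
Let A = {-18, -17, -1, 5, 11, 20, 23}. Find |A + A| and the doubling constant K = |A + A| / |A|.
K = |A + A| / |A| = 26/7

Enumerate A + A = {a + b : a, b ∈ A}. With |A| = 7, there are |A|^2 = 49 ordered sum pairs; collecting distinct values, A + A = {-36, -35, -34, -19, -18, -13, -12, -7, -6, -2, 2, 3, 4, 5, 6, 10, 16, 19, 22, 25, 28, 31, 34, 40, 43, 46}, so |A + A| = 26. Thus K = 26/7. For comparison, the minimum possible |A + A| over all 7-element sets is 2·7 − 1 = 13 (so min K = 13/7), attained only by arithmetic progressions.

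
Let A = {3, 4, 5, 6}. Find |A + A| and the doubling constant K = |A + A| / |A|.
K = |A + A| / |A| = 7/4

Enumerate A + A = {a + b : a, b ∈ A}. With |A| = 4, there are |A|^2 = 16 ordered sum pairs; collecting distinct values, A + A = {6, 7, 8, 9, 10, 11, 12}, so |A + A| = 7. Thus K = 7/4. Here |A + A| = 2|A| − 1 = 7, the minimum possible — so K = 7/4 is minimal, which holds iff A is an arithmetic progression.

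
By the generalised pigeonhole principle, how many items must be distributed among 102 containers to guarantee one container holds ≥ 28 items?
n = (28 − 1)·102 + 1 = 2755

By the generalised pigeonhole principle, to guarantee some box contains ≥ r objects we need more than (r − 1) · k objects total. Threshold: n = (r − 1) · k + 1. With r = 28 and k = 102: n = 27 · 102 + 1 = 2754 + 1 = 2755. For n = 2754 = 27 · 102, we can put exactly 27 objects in every box, avoiding 28 in any single one — so 2755 is tight.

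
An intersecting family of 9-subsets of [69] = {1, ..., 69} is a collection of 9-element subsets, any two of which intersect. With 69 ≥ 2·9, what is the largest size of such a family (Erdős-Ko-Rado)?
max |F| = C(68, 8) = 7392009768

The Erdős-Ko-Rado theorem states: for n ≥ 2k, an intersecting family of k-subsets of an n-element set has size at most C(n − 1, k − 1), with equality for 'star' families {A ⊆ [n] : |A| = k, i ∈ A} (fix an element i). For n = 69, k = 9: C(68, 8) = 7392009768.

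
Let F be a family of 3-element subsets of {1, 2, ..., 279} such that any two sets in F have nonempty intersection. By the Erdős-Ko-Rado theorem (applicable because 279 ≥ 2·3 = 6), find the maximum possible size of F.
max |F| = C(278, 2) = 38503

The Erdős-Ko-Rado theorem states: for n ≥ 2k, an intersecting family of k-subsets of an n-element set has size at most C(n − 1, k − 1), with equality for 'star' families {A ⊆ [n] : |A| = k, i ∈ A} (fix an element i). For n = 279, k = 3: C(278, 2) = 38503.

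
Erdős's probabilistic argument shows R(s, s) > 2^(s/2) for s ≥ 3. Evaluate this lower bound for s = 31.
2^(31/2) = 46340.95; so R(31, 31) > 46340.95

Colour each edge of K_n uniformly at random with red/blue. The expected number of monochromatic K_31 is C(n, 31) · 2 · 2^(−C(31,2)). If C(n, 31) · 2^(1 − C(31,2)) < 1, then with positive probability no monochromatic K_31 exists, so R(31, 31) > n. The standard estimate C(n, 31) ≤ n^31/31! shows this inequality holds whenever n ≤ 2^(31/2) (since 31! · 2^(C(31,2) − 1) > 2^(31^2/2) ≥ n^31). Hence R(31, 31) > 2^(31/2) = 46340.95.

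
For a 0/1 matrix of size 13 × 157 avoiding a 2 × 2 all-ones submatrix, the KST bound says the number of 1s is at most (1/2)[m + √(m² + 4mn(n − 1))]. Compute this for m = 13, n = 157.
z(13, 157; 2, 2) ≤ (1/2)[13 + √(13² + 4·13·157·156)] = (1/2)[13 + √1273753] = 570.8033

Kővári–Sós–Turán: let r_1, ..., r_13 be the row sums and z = Σ r_i the total number of 1s. Each pair of columns can share at most one row with both entries 1 (else a 2×2 all-ones block appears), so Σ_i C(r_i, 2) ≤ C(157, 2) = 12246. By convexity Σ_i C(r_i, 2) ≥ 13·C(z/13, 2) = z(z − 13)/(2·13), giving z² − 13z − 13·157·156 ≤ 0 and hence z ≤ (1/2)[13 + √(169 + 4·318396)] = (1/2)[13 + √1273753] ≈ (1/2)(13 + 1128.6067) = 570.8033.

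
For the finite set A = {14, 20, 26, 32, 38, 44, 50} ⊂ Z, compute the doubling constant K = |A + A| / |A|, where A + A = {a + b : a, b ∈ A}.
K = |A + A| / |A| = 13/7

Enumerate A + A = {a + b : a, b ∈ A}. With |A| = 7, there are |A|^2 = 49 ordered sum pairs; collecting distinct values, A + A = {28, 34, 40, 46, 52, 58, 64, 70, 76, 82, 88, 94, 100}, so |A + A| = 13. Thus K = 13/7. Here |A + A| = 2|A| − 1 = 13, the minimum possible — so K = 13/7 is minimal, which holds iff A is an arithmetic progression.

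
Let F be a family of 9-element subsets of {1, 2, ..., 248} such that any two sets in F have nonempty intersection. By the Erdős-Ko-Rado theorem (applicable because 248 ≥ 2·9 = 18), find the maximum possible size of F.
max |F| = C(247, 8) = 306420185741670

The Erdős-Ko-Rado theorem states: for n ≥ 2k, an intersecting family of k-subsets of an n-element set has size at most C(n − 1, k − 1), with equality for 'star' families {A ⊆ [n] : |A| = k, i ∈ A} (fix an element i). For n = 248, k = 9: C(247, 8) = 306420185741670.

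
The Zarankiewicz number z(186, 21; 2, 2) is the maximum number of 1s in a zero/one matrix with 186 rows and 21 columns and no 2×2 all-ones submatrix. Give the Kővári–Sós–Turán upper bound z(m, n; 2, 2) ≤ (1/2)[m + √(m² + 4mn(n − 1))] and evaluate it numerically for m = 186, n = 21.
z(186, 21; 2, 2) ≤ (1/2)[186 + √(186² + 4·186·21·20)] = (1/2)[186 + √347076] = 387.5658

Kővári–Sós–Turán: let r_1, ..., r_186 be the row sums and z = Σ r_i the total number of 1s. Each pair of columns can share at most one row with both entries 1 (else a 2×2 all-ones block appears), so Σ_i C(r_i, 2) ≤ C(21, 2) = 210. By convexity Σ_i C(r_i, 2) ≥ 186·C(z/186, 2) = z(z − 186)/(2·186), giving z² − 186z − 186·21·20 ≤ 0 and hence z ≤ (1/2)[186 + √(34596 + 4·78120)] = (1/2)[186 + √347076] ≈ (1/2)(186 + 589.1316) = 387.5658.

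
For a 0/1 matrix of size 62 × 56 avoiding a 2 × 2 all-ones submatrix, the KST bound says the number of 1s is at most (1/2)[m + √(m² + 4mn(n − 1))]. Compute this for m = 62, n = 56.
z(62, 56; 2, 2) ≤ (1/2)[62 + √(62² + 4·62·56·55)] = (1/2)[62 + √767684] = 469.0879

Kővári–Sós–Turán: let r_1, ..., r_62 be the row sums and z = Σ r_i the total number of 1s. Each pair of columns can share at most one row with both entries 1 (else a 2×2 all-ones block appears), so Σ_i C(r_i, 2) ≤ C(56, 2) = 1540. By convexity Σ_i C(r_i, 2) ≥ 62·C(z/62, 2) = z(z − 62)/(2·62), giving z² − 62z − 62·56·55 ≤ 0 and hence z ≤ (1/2)[62 + √(3844 + 4·190960)] = (1/2)[62 + √767684] ≈ (1/2)(62 + 876.1758) = 469.0879.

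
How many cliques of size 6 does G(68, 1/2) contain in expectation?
E[# K_6] = C(68, 6) · (1/2)^C(6, 2) = 109453344 / 2^15 = 3420417/1024 ≈ 3340.250977

For each 6-subset S of vertices (there are C(68, 6) = 109453344 such S), let X_S = 1 if S induces a K_6 (all C(6, 2) = 15 edges present). Then P(X_S = 1) = (1/2)^15 = 1/32768. By linearity of expectation, E[# K_6] = C(68, 6) · (1/2)^15 = 109453344 / 32768 = 3420417/1024 ≈ 3340.250977.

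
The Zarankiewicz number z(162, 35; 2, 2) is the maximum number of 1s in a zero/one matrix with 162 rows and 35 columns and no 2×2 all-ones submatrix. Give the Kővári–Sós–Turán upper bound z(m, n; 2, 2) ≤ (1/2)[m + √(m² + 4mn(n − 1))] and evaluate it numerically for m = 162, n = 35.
z(162, 35; 2, 2) ≤ (1/2)[162 + √(162² + 4·162·35·34)] = (1/2)[162 + √797364] = 527.4762

Kővári–Sós–Turán: let r_1, ..., r_162 be the row sums and z = Σ r_i the total number of 1s. Each pair of columns can share at most one row with both entries 1 (else a 2×2 all-ones block appears), so Σ_i C(r_i, 2) ≤ C(35, 2) = 595. By convexity Σ_i C(r_i, 2) ≥ 162·C(z/162, 2) = z(z − 162)/(2·162), giving z² − 162z − 162·35·34 ≤ 0 and hence z ≤ (1/2)[162 + √(26244 + 4·192780)] = (1/2)[162 + √797364] ≈ (1/2)(162 + 892.9524) = 527.4762.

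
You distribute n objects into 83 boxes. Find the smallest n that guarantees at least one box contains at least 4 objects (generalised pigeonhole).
n = (4 − 1)·83 + 1 = 250

By the generalised pigeonhole principle, to guarantee some box contains ≥ r objects we need more than (r − 1) · k objects total. Threshold: n = (r − 1) · k + 1. With r = 4 and k = 83: n = 3 · 83 + 1 = 249 + 1 = 250. For n = 249 = 3 · 83, we can put exactly 3 objects in every box, avoiding 4 in any single one — so 250 is tight.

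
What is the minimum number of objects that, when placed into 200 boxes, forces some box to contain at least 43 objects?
n = (43 − 1)·200 + 1 = 8401

By the generalised pigeonhole principle, to guarantee some box contains ≥ r objects we need more than (r − 1) · k objects total. Threshold: n = (r − 1) · k + 1. With r = 43 and k = 200: n = 42 · 200 + 1 = 8400 + 1 = 8401. For n = 8400 = 42 · 200, we can put exactly 42 objects in every box, avoiding 43 in any single one — so 8401 is tight.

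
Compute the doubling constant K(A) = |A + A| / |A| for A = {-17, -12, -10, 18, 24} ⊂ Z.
K = |A + A| / |A| = 15/5 = 3

Enumerate A + A = {a + b : a, b ∈ A}. With |A| = 5, there are |A|^2 = 25 ordered sum pairs; collecting distinct values, A + A = {-34, -29, -27, -24, -22, -20, 1, 6, 7, 8, 12, 14, 36, 42, 48}, so |A + A| = 15. Thus K = 15/5 = 3. For comparison, the minimum possible |A + A| over all 5-element sets is 2·5 − 1 = 9 (so min K = 9/5), attained only by arithmetic progressions.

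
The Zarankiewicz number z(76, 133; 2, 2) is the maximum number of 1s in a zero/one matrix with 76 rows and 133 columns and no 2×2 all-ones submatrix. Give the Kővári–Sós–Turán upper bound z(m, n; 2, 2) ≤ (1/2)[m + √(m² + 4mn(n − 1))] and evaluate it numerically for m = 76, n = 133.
z(76, 133; 2, 2) ≤ (1/2)[76 + √(76² + 4·76·133·132)] = (1/2)[76 + √5342800] = 1193.7249

Kővári–Sós–Turán: let r_1, ..., r_76 be the row sums and z = Σ r_i the total number of 1s. Each pair of columns can share at most one row with both entries 1 (else a 2×2 all-ones block appears), so Σ_i C(r_i, 2) ≤ C(133, 2) = 8778. By convexity Σ_i C(r_i, 2) ≥ 76·C(z/76, 2) = z(z − 76)/(2·76), giving z² − 76z − 76·133·132 ≤ 0 and hence z ≤ (1/2)[76 + √(5776 + 4·1334256)] = (1/2)[76 + √5342800] ≈ (1/2)(76 + 2311.4498) = 1193.7249.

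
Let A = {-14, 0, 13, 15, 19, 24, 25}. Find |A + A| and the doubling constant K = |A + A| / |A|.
K = |A + A| / |A| = 27/7

Enumerate A + A = {a + b : a, b ∈ A}. With |A| = 7, there are |A|^2 = 49 ordered sum pairs; collecting distinct values, A + A = {-28, -14, -1, 0, 1, 5, 10, 11, 13, 15, 19, 24, 25, 26, 28, 30, 32, 34, 37, 38, 39, 40, 43, 44, 48, 49, 50}, so |A + A| = 27. Thus K = 27/7. For comparison, the minimum possible |A + A| over all 7-element sets is 2·7 − 1 = 13 (so min K = 13/7), attained only by arithmetic progressions.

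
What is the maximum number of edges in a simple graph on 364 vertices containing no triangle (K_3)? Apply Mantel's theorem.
ex(364, K_3) = ⌊364^2/4⌋ = 33124

Mantel (1907): a triangle-free graph on n vertices has at most ⌊n^2/4⌋ edges, with equality for the complete bipartite graph K_{⌊n/2⌋, ⌈n/2⌉}. For n = 364: ⌊364^2/4⌋ = ⌊132496/4⌋ = 33124. The extremal graph is K_{182, 182}, which has 182·182 = 33124 edges.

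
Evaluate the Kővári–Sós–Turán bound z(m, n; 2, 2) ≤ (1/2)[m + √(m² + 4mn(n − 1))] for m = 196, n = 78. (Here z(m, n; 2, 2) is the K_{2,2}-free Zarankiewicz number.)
z(196, 78; 2, 2) ≤ (1/2)[196 + √(196² + 4·196·78·77)] = (1/2)[196 + √4747120] = 1187.3943

Kővári–Sós–Turán: let r_1, ..., r_196 be the row sums and z = Σ r_i the total number of 1s. Each pair of columns can share at most one row with both entries 1 (else a 2×2 all-ones block appears), so Σ_i C(r_i, 2) ≤ C(78, 2) = 3003. By convexity Σ_i C(r_i, 2) ≥ 196·C(z/196, 2) = z(z − 196)/(2·196), giving z² − 196z − 196·78·77 ≤ 0 and hence z ≤ (1/2)[196 + √(38416 + 4·1177176)] = (1/2)[196 + √4747120] ≈ (1/2)(196 + 2178.7887) = 1187.3943.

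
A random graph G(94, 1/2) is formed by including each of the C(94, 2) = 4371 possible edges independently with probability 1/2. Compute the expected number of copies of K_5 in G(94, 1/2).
E[# K_5] = C(94, 5) · (1/2)^C(5, 2) = 54891018 / 2^10 = 27445509/512 ≈ 53604.509766

For each 5-subset S of vertices (there are C(94, 5) = 54891018 such S), let X_S = 1 if S induces a K_5 (all C(5, 2) = 10 edges present). Then P(X_S = 1) = (1/2)^10 = 1/1024. By linearity of expectation, E[# K_5] = C(94, 5) · (1/2)^10 = 54891018 / 1024 = 27445509/512 ≈ 53604.509766.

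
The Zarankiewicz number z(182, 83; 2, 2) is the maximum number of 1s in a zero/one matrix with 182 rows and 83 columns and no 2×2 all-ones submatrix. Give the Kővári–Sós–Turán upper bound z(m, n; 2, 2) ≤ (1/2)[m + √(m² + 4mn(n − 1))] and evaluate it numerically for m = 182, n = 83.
z(182, 83; 2, 2) ≤ (1/2)[182 + √(182² + 4·182·83·82)] = (1/2)[182 + √4987892] = 1207.6795

Kővári–Sós–Turán: let r_1, ..., r_182 be the row sums and z = Σ r_i the total number of 1s. Each pair of columns can share at most one row with both entries 1 (else a 2×2 all-ones block appears), so Σ_i C(r_i, 2) ≤ C(83, 2) = 3403. By convexity Σ_i C(r_i, 2) ≥ 182·C(z/182, 2) = z(z − 182)/(2·182), giving z² − 182z − 182·83·82 ≤ 0 and hence z ≤ (1/2)[182 + √(33124 + 4·1238692)] = (1/2)[182 + √4987892] ≈ (1/2)(182 + 2233.3589) = 1207.6795.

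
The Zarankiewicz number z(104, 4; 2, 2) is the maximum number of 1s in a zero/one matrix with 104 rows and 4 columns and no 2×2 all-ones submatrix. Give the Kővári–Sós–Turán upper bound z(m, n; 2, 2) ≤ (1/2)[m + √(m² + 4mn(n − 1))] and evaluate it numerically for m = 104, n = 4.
z(104, 4; 2, 2) ≤ (1/2)[104 + √(104² + 4·104·4·3)] = (1/2)[104 + √15808] = 114.8649

Kővári–Sós–Turán: let r_1, ..., r_104 be the row sums and z = Σ r_i the total number of 1s. Each pair of columns can share at most one row with both entries 1 (else a 2×2 all-ones block appears), so Σ_i C(r_i, 2) ≤ C(4, 2) = 6. By convexity Σ_i C(r_i, 2) ≥ 104·C(z/104, 2) = z(z − 104)/(2·104), giving z² − 104z − 104·4·3 ≤ 0 and hence z ≤ (1/2)[104 + √(10816 + 4·1248)] = (1/2)[104 + √15808] ≈ (1/2)(104 + 125.7299) = 114.8649.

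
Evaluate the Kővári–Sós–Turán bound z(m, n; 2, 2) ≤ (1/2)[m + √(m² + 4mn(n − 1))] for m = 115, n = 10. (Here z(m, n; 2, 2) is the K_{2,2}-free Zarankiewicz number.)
z(115, 10; 2, 2) ≤ (1/2)[115 + √(115² + 4·115·10·9)] = (1/2)[115 + √54625] = 174.36

Kővári–Sós–Turán: let r_1, ..., r_115 be the row sums and z = Σ r_i the total number of 1s. Each pair of columns can share at most one row with both entries 1 (else a 2×2 all-ones block appears), so Σ_i C(r_i, 2) ≤ C(10, 2) = 45. By convexity Σ_i C(r_i, 2) ≥ 115·C(z/115, 2) = z(z − 115)/(2·115), giving z² − 115z − 115·10·9 ≤ 0 and hence z ≤ (1/2)[115 + √(13225 + 4·10350)] = (1/2)[115 + √54625] ≈ (1/2)(115 + 233.7199) = 174.36.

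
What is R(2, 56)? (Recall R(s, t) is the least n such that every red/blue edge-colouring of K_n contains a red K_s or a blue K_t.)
R(2, 56) = 56

R(2, k) = k for all k ≥ 2: in a 2-colouring of K_k, either some edge is red (a red K_2) or all edges are blue (a blue K_k). And K_{55} coloured all-blue has no blue K_56, so R(2, 56) > 55. Hence R(2, 56) = 56.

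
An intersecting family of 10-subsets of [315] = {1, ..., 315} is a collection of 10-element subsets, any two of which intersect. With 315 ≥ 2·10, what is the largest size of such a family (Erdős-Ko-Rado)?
max |F| = C(314, 9) = 72837767741372062

The Erdős-Ko-Rado theorem states: for n ≥ 2k, an intersecting family of k-subsets of an n-element set has size at most C(n − 1, k − 1), with equality for 'star' families {A ⊆ [n] : |A| = k, i ∈ A} (fix an element i). For n = 315, k = 10: C(314, 9) = 72837767741372062.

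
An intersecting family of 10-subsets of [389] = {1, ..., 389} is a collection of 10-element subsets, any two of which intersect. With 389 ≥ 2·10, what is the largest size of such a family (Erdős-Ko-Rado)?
max |F| = C(388, 9) = 500183804382475840

The Erdős-Ko-Rado theorem states: for n ≥ 2k, an intersecting family of k-subsets of an n-element set has size at most C(n − 1, k − 1), with equality for 'star' families {A ⊆ [n] : |A| = k, i ∈ A} (fix an element i). For n = 389, k = 10: C(388, 9) = 500183804382475840.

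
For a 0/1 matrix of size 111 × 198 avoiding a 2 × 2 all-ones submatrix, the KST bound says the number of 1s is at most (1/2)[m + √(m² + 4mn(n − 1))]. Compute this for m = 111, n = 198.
z(111, 198; 2, 2) ≤ (1/2)[111 + √(111² + 4·111·198·197)] = (1/2)[111 + √17330985] = 2137.025

Kővári–Sós–Turán: let r_1, ..., r_111 be the row sums and z = Σ r_i the total number of 1s. Each pair of columns can share at most one row with both entries 1 (else a 2×2 all-ones block appears), so Σ_i C(r_i, 2) ≤ C(198, 2) = 19503. By convexity Σ_i C(r_i, 2) ≥ 111·C(z/111, 2) = z(z − 111)/(2·111), giving z² − 111z − 111·198·197 ≤ 0 and hence z ≤ (1/2)[111 + √(12321 + 4·4329666)] = (1/2)[111 + √17330985] ≈ (1/2)(111 + 4163.05) = 2137.025.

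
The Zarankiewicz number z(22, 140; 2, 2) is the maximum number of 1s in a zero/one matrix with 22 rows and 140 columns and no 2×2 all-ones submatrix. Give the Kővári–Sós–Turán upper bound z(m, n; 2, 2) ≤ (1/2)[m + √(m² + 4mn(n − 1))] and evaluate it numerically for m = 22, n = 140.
z(22, 140; 2, 2) ≤ (1/2)[22 + √(22² + 4·22·140·139)] = (1/2)[22 + √1712964] = 665.4013

Kővári–Sós–Turán: let r_1, ..., r_22 be the row sums and z = Σ r_i the total number of 1s. Each pair of columns can share at most one row with both entries 1 (else a 2×2 all-ones block appears), so Σ_i C(r_i, 2) ≤ C(140, 2) = 9730. By convexity Σ_i C(r_i, 2) ≥ 22·C(z/22, 2) = z(z − 22)/(2·22), giving z² − 22z − 22·140·139 ≤ 0 and hence z ≤ (1/2)[22 + √(484 + 4·428120)] = (1/2)[22 + √1712964] ≈ (1/2)(22 + 1308.8025) = 665.4013.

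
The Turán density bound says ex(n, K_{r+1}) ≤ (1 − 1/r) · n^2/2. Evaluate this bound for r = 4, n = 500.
Turán density bound = (3/4) · 500^2/2 = 93750

Turán's theorem: ex(n, K_{r+1}) is achieved by the complete r-partite Turán graph T(n, r) with parts as balanced as possible, and is at most (1 − 1/r) · n^2/2. For r = 4, n = 500: the density bound is (3/4) · 250000/2 = 93750. Since 4 ∣ 500, the Turán graph T(500, 4) has parts of equal size 125, and its edge count e(T(500, 4)) = 93750 attains the density bound exactly.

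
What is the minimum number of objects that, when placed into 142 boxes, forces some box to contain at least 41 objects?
n = (41 − 1)·142 + 1 = 5681

By the generalised pigeonhole principle, to guarantee some box contains ≥ r objects we need more than (r − 1) · k objects total. Threshold: n = (r − 1) · k + 1. With r = 41 and k = 142: n = 40 · 142 + 1 = 5680 + 1 = 5681. For n = 5680 = 40 · 142, we can put exactly 40 objects in every box, avoiding 41 in any single one — so 5681 is tight.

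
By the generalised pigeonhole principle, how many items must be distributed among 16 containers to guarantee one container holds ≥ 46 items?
n = (46 − 1)·16 + 1 = 721

By the generalised pigeonhole principle, to guarantee some box contains ≥ r objects we need more than (r − 1) · k objects total. Threshold: n = (r − 1) · k + 1. With r = 46 and k = 16: n = 45 · 16 + 1 = 720 + 1 = 721. For n = 720 = 45 · 16, we can put exactly 45 objects in every box, avoiding 46 in any single one — so 721 is tight.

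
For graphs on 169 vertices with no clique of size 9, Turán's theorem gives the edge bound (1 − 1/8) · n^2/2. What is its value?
Turán density bound = (7/8) · 169^2/2 = 199927/16 ≈ 12495.4375

Turán's theorem: ex(n, K_{r+1}) is achieved by the complete r-partite Turán graph T(n, r) with parts as balanced as possible, and is at most (1 − 1/r) · n^2/2. For r = 8, n = 169: the density bound is (7/8) · 28561/2 = 199927/16 ≈ 12495.4375. The integer-valued extremum is e(T(169, 8)) = 12495, which is strictly less than the density bound 199927/16 since 8 ∤ 169 (the parts of T(169, 8) cannot all be equal).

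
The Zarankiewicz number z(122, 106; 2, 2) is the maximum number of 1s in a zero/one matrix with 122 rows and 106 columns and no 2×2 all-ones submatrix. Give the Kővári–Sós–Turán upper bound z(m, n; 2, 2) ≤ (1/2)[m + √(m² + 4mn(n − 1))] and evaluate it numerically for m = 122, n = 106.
z(122, 106; 2, 2) ≤ (1/2)[122 + √(122² + 4·122·106·105)] = (1/2)[122 + √5446324] = 1227.868

Kővári–Sós–Turán: let r_1, ..., r_122 be the row sums and z = Σ r_i the total number of 1s. Each pair of columns can share at most one row with both entries 1 (else a 2×2 all-ones block appears), so Σ_i C(r_i, 2) ≤ C(106, 2) = 5565. By convexity Σ_i C(r_i, 2) ≥ 122·C(z/122, 2) = z(z − 122)/(2·122), giving z² − 122z − 122·106·105 ≤ 0 and hence z ≤ (1/2)[122 + √(14884 + 4·1357860)] = (1/2)[122 + √5446324] ≈ (1/2)(122 + 2333.7361) = 1227.868.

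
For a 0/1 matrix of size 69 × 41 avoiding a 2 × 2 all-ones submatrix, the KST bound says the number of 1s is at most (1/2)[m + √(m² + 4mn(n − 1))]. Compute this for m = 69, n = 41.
z(69, 41; 2, 2) ≤ (1/2)[69 + √(69² + 4·69·41·40)] = (1/2)[69 + √457401] = 372.6571

Kővári–Sós–Turán: let r_1, ..., r_69 be the row sums and z = Σ r_i the total number of 1s. Each pair of columns can share at most one row with both entries 1 (else a 2×2 all-ones block appears), so Σ_i C(r_i, 2) ≤ C(41, 2) = 820. By convexity Σ_i C(r_i, 2) ≥ 69·C(z/69, 2) = z(z − 69)/(2·69), giving z² − 69z − 69·41·40 ≤ 0 and hence z ≤ (1/2)[69 + √(4761 + 4·113160)] = (1/2)[69 + √457401] ≈ (1/2)(69 + 676.3143) = 372.6571.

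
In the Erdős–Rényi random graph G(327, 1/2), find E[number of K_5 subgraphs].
E[# K_5] = C(327, 5) · (1/2)^C(5, 2) = 30214471365 / 2^10 ≈ 29506319.692383

For each 5-subset S of vertices (there are C(327, 5) = 30214471365 such S), let X_S = 1 if S induces a K_5 (all C(5, 2) = 10 edges present). Then P(X_S = 1) = (1/2)^10 = 1/1024. By linearity of expectation, E[# K_5] = C(327, 5) · (1/2)^10 = 30214471365 / 1024 ≈ 29506319.692383.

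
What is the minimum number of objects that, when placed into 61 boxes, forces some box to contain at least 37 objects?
n = (37 − 1)·61 + 1 = 2197

By the generalised pigeonhole principle, to guarantee some box contains ≥ r objects we need more than (r − 1) · k objects total. Threshold: n = (r − 1) · k + 1. With r = 37 and k = 61: n = 36 · 61 + 1 = 2196 + 1 = 2197. For n = 2196 = 36 · 61, we can put exactly 36 objects in every box, avoiding 37 in any single one — so 2197 is tight.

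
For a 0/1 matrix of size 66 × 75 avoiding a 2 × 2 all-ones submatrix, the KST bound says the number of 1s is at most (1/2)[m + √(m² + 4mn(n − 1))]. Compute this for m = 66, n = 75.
z(66, 75; 2, 2) ≤ (1/2)[66 + √(66² + 4·66·75·74)] = (1/2)[66 + √1469556] = 639.1262

Kővári–Sós–Turán: let r_1, ..., r_66 be the row sums and z = Σ r_i the total number of 1s. Each pair of columns can share at most one row with both entries 1 (else a 2×2 all-ones block appears), so Σ_i C(r_i, 2) ≤ C(75, 2) = 2775. By convexity Σ_i C(r_i, 2) ≥ 66·C(z/66, 2) = z(z − 66)/(2·66), giving z² − 66z − 66·75·74 ≤ 0 and hence z ≤ (1/2)[66 + √(4356 + 4·366300)] = (1/2)[66 + √1469556] ≈ (1/2)(66 + 1212.2524) = 639.1262.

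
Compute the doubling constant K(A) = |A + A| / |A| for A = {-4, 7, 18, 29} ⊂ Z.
K = |A + A| / |A| = 7/4

Enumerate A + A = {a + b : a, b ∈ A}. With |A| = 4, there are |A|^2 = 16 ordered sum pairs; collecting distinct values, A + A = {-8, 3, 14, 25, 36, 47, 58}, so |A + A| = 7. Thus K = 7/4. Here |A + A| = 2|A| − 1 = 7, the minimum possible — so K = 7/4 is minimal, which holds iff A is an arithmetic progression.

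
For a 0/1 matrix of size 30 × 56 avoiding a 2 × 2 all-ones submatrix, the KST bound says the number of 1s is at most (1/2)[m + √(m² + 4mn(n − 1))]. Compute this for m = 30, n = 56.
z(30, 56; 2, 2) ≤ (1/2)[30 + √(30² + 4·30·56·55)] = (1/2)[30 + √370500] = 319.3436

Kővári–Sós–Turán: let r_1, ..., r_30 be the row sums and z = Σ r_i the total number of 1s. Each pair of columns can share at most one row with both entries 1 (else a 2×2 all-ones block appears), so Σ_i C(r_i, 2) ≤ C(56, 2) = 1540. By convexity Σ_i C(r_i, 2) ≥ 30·C(z/30, 2) = z(z − 30)/(2·30), giving z² − 30z − 30·56·55 ≤ 0 and hence z ≤ (1/2)[30 + √(900 + 4·92400)] = (1/2)[30 + √370500] ≈ (1/2)(30 + 608.6871) = 319.3436.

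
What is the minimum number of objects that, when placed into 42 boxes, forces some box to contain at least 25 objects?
n = (25 − 1)·42 + 1 = 1009

By the generalised pigeonhole principle, to guarantee some box contains ≥ r objects we need more than (r − 1) · k objects total. Threshold: n = (r − 1) · k + 1. With r = 25 and k = 42: n = 24 · 42 + 1 = 1008 + 1 = 1009. For n = 1008 = 24 · 42, we can put exactly 24 objects in every box, avoiding 25 in any single one — so 1009 is tight.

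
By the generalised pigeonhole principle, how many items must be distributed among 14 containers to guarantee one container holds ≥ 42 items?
n = (42 − 1)·14 + 1 = 575

By the generalised pigeonhole principle, to guarantee some box contains ≥ r objects we need more than (r − 1) · k objects total. Threshold: n = (r − 1) · k + 1. With r = 42 and k = 14: n = 41 · 14 + 1 = 574 + 1 = 575. For n = 574 = 41 · 14, we can put exactly 41 objects in every box, avoiding 42 in any single one — so 575 is tight.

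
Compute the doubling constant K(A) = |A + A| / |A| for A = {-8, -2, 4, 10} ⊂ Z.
K = |A + A| / |A| = 7/4

Enumerate A + A = {a + b : a, b ∈ A}. With |A| = 4, there are |A|^2 = 16 ordered sum pairs; collecting distinct values, A + A = {-16, -10, -4, 2, 8, 14, 20}, so |A + A| = 7. Thus K = 7/4. Here |A + A| = 2|A| − 1 = 7, the minimum possible — so K = 7/4 is minimal, which holds iff A is an arithmetic progression.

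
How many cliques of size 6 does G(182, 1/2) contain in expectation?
E[# K_6] = C(182, 6) · (1/2)^C(6, 2) = 46444711677 / 2^15 ≈ 1417380.117096

For each 6-subset S of vertices (there are C(182, 6) = 46444711677 such S), let X_S = 1 if S induces a K_6 (all C(6, 2) = 15 edges present). Then P(X_S = 1) = (1/2)^15 = 1/32768. By linearity of expectation, E[# K_6] = C(182, 6) · (1/2)^15 = 46444711677 / 32768 ≈ 1417380.117096.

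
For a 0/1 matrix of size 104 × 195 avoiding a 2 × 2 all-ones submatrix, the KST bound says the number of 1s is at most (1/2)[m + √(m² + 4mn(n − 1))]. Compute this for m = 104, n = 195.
z(104, 195; 2, 2) ≤ (1/2)[104 + √(104² + 4·104·195·194)] = (1/2)[104 + √15748096] = 2036.1935

Kővári–Sós–Turán: let r_1, ..., r_104 be the row sums and z = Σ r_i the total number of 1s. Each pair of columns can share at most one row with both entries 1 (else a 2×2 all-ones block appears), so Σ_i C(r_i, 2) ≤ C(195, 2) = 18915. By convexity Σ_i C(r_i, 2) ≥ 104·C(z/104, 2) = z(z − 104)/(2·104), giving z² − 104z − 104·195·194 ≤ 0 and hence z ≤ (1/2)[104 + √(10816 + 4·3934320)] = (1/2)[104 + √15748096] ≈ (1/2)(104 + 3968.3871) = 2036.1935.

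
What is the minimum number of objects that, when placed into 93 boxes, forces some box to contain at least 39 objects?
n = (39 − 1)·93 + 1 = 3535

By the generalised pigeonhole principle, to guarantee some box contains ≥ r objects we need more than (r − 1) · k objects total. Threshold: n = (r − 1) · k + 1. With r = 39 and k = 93: n = 38 · 93 + 1 = 3534 + 1 = 3535. For n = 3534 = 38 · 93, we can put exactly 38 objects in every box, avoiding 39 in any single one — so 3535 is tight.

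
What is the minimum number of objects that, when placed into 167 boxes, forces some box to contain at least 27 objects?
n = (27 − 1)·167 + 1 = 4343

By the generalised pigeonhole principle, to guarantee some box contains ≥ r objects we need more than (r − 1) · k objects total. Threshold: n = (r − 1) · k + 1. With r = 27 and k = 167: n = 26 · 167 + 1 = 4342 + 1 = 4343. For n = 4342 = 26 · 167, we can put exactly 26 objects in every box, avoiding 27 in any single one — so 4343 is tight.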